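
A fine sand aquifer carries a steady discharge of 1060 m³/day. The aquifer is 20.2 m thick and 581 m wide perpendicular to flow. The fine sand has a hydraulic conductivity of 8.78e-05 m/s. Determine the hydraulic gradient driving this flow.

Convert K: 8.78e-05 m/s × 86400 = 7.586 m/day.
Cross-sectional area A = 581 × 20.2 = 11736 m².
From Q = K·A·i, i = Q / (K·A) = 1060 / (7.586 × 11736) = 0.01191.

0.0119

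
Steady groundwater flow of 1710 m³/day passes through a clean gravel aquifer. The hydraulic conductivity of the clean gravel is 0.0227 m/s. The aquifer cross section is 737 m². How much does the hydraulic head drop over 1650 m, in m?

1.95

Convert K: 0.0227 m/s × 86400 = 1961 m/day.
From Q = K·A·i, i = Q / (K·A) = 1710 / (1961 × 737.0) = 0.001183.
Head loss Δh = i · L = 0.001183 × 1650 = 1.952 m.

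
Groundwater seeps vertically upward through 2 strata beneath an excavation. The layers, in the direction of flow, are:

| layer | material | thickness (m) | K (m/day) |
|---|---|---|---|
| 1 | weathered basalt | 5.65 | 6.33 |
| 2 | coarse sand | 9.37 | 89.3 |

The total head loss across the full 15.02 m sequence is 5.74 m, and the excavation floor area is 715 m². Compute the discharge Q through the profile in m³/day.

4110

Flow is perpendicular to layering, so the layers act in series and the equivalent K is the thickness-weighted harmonic mean.
Total thickness L = 5.65 + 9.37 = 15.02 m.
Σ(b_i/K_i) = 5.65/6.33 + 9.37/89.3 = 0.9975 d.
K_eq = L / Σ(b_i/K_i) = 15.02 / 0.9975 = 15.06 m/day.
Q = K_eq · A · (Δh/L) = 15.06 × 715 × (5.74/15.02) = 4114 m³/day.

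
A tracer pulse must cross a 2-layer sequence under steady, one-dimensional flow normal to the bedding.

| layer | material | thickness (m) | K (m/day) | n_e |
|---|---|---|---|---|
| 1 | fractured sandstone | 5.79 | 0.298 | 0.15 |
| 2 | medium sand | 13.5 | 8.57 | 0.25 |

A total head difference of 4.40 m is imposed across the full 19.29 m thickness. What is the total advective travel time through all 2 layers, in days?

20.3

With flow normal to the layers, continuity requires the same specific discharge q through every layer.
Σ(b_i/K_i) = 5.79/0.298 + 13.5/8.57 = 21.00 d.
q = Δh / Σ(b_i/K_i) = 4.40 / 21.00 = 0.2095 m/day.
In each layer the seepage velocity is v_i = q/n_i, so the layer transit time is t_i = b_i·n_i / q:
  layer 1 (fractured sandstone): t_1 = 5.79 × 0.15 / 0.2095 = 4.146 d
  layer 2 (medium sand): t_2 = 13.5 × 0.25 / 0.2095 = 16.11 d
Total t = Σ t_i = 20.26 days.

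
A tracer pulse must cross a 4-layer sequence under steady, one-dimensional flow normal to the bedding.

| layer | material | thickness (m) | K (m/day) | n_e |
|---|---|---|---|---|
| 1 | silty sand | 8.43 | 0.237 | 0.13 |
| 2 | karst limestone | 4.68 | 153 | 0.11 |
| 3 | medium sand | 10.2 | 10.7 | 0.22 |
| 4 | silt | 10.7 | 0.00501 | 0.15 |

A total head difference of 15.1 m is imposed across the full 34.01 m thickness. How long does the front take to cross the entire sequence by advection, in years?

2.15

With flow normal to the layers, continuity requires the same specific discharge q through every layer.
Σ(b_i/K_i) = 8.43/0.237 + 4.68/153 + 10.2/10.7 + 10.7/0.00501 = 2172 d.
q = Δh / Σ(b_i/K_i) = 15.1 / 2172 = 0.006951 m/day.
In each layer the seepage velocity is v_i = q/n_i, so the layer transit time is t_i = b_i·n_i / q:
  layer 1 (silty sand): t_1 = 8.43 × 0.13 / 0.006951 = 157.7 d
  layer 2 (karst limestone): t_2 = 4.68 × 0.11 / 0.006951 = 74.06 d
  layer 3 (medium sand): t_3 = 10.2 × 0.22 / 0.006951 = 322.8 d
  layer 4 (silt): t_4 = 10.7 × 0.15 / 0.006951 = 230.9 d
Total t = Σ t_i = 785.4 days = 2.150 years.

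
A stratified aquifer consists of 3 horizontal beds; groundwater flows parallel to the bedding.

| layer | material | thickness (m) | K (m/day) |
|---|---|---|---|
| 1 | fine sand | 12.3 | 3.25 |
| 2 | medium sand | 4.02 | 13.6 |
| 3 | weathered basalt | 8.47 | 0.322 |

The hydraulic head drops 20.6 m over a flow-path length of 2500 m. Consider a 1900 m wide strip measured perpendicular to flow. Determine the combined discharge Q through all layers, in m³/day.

1520

Flow is parallel to layering, so each bed carries its own Darcy discharge and the transmissivities add.
Σ(K_i·b_i) = 3.25×12.3 + 13.6×4.02 + 0.322×8.47 = 97.37 m²/day.
Hydraulic gradient i = Δh / L = 20.6 / 2500 = 0.008240.
Q = Σ(K_i·b_i) · W · i = 97.37 × 1900 × 0.008240 = 1524 m³/day.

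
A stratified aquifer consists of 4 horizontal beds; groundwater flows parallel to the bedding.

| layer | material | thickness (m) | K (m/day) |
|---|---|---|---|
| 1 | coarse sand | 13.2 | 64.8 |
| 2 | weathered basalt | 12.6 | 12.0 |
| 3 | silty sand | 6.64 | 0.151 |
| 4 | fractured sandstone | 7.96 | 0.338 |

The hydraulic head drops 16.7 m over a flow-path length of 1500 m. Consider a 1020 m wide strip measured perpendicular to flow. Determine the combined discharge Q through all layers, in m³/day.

Flow is parallel to layering, so each bed carries its own Darcy discharge and the transmissivities add.
Σ(K_i·b_i) = 64.8×13.2 + 12.0×12.6 + 0.151×6.64 + 0.338×7.96 = 1010 m²/day.
Hydraulic gradient i = Δh / L = 16.7 / 1500 = 0.01113.
Q = Σ(K_i·b_i) · W · i = 1010 × 1020 × 0.01113 = 11472 m³/day.

11500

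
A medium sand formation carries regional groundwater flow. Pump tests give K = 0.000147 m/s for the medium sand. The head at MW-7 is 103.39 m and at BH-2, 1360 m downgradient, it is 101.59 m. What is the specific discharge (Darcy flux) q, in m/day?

0.0168

Convert K: 0.000147 m/s × 86400 = 12.70 m/day.
Hydraulic gradient i = (103.39 − 101.59) / 1360 = 1.8 / 1360 = 0.001324.
Specific discharge q = K · i = 12.70 × 0.001324 = 0.01681 m/day.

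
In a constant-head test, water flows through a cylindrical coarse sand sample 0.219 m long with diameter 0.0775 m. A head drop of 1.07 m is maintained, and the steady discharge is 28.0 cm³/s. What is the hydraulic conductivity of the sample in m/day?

105

Cross-sectional area A = π·(d/2)² = π × (0.0775/2)² = 0.004717 m².
Convert discharge: 28.0 cm³/s = 2.800e-05 m³/s.
Darcy's law rearranged: K = Q·L / (A·Δh) = 2.800e-05 × 0.219 / (0.004717 × 1.07) = 0.001215 m/s = 105.0 m/day.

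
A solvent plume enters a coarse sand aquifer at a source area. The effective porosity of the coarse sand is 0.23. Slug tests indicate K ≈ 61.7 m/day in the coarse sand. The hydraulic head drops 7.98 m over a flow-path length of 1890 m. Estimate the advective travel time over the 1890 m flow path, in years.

4.57

Hydraulic gradient i = Δh / L = 7.98 / 1890 = 0.004222.
Darcy flux q = K · i = 61.70 × 0.004222 = 0.2605 m/day.
Seepage velocity v = q / n_e = 0.2605 / 0.23 = 1.133 m/day.
Travel time t = L / v = 1890 / 1.133 = 1669 days = 4.568 years.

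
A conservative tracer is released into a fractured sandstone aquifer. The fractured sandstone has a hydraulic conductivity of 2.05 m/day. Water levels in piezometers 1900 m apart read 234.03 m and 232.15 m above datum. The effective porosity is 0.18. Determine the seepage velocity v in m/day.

0.0113

Hydraulic gradient i = (234.03 − 232.15) / 1900 = 1.88 / 1900 = 0.0009895.
Darcy flux q = K · i = 2.050 × 0.0009895 = 0.002028 m/day.
Seepage velocity v = q / n_e = 0.002028 / 0.18 = 0.01127 m/day.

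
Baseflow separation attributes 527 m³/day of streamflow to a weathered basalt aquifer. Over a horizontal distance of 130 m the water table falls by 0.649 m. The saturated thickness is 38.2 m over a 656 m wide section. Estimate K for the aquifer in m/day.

4.21

Cross-sectional area A = 656 × 38.2 = 25059 m².
Hydraulic gradient i = Δh / L = 0.649 / 130 = 0.004992.
From Q = K·A·i, K = Q / (A·i) = 527 / (25059 × 0.004992) = 4.213 m/day.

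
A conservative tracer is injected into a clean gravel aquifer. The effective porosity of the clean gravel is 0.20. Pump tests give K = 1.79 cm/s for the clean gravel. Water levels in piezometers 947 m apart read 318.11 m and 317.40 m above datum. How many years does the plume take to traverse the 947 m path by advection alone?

0.447

Convert K: 1.79 cm/s × 864 = 1547 m/day.
Hydraulic gradient i = (318.11 − 317.40) / 947 = 0.71 / 947 = 0.0007497.
Darcy flux q = K · i = 1547 × 0.0007497 = 1.160 m/day.
Seepage velocity v = q / n_e = 1.160 / 0.20 = 5.798 m/day.
Travel time t = L / v = 947 / 5.798 = 163.3 days = 0.4472 years.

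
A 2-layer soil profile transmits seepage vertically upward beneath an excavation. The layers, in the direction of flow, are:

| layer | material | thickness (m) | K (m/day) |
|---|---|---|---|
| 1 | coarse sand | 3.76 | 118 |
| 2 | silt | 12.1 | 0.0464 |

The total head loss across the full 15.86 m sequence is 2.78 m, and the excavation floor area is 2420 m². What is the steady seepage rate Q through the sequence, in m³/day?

25.8

Flow is perpendicular to layering, so the layers act in series and the equivalent K is the thickness-weighted harmonic mean.
Total thickness L = 3.76 + 12.1 = 15.86 m.
Σ(b_i/K_i) = 3.76/118 + 12.1/0.0464 = 260.8 d.
K_eq = L / Σ(b_i/K_i) = 15.86 / 260.8 = 0.06081 m/day.
Q = K_eq · A · (Δh/L) = 0.06081 × 2420 × (2.78/15.86) = 25.80 m³/day.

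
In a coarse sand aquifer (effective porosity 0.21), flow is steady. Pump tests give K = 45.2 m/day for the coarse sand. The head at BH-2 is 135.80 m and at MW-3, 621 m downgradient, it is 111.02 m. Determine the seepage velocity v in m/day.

Hydraulic gradient i = (135.80 − 111.02) / 621 = 24.78 / 621 = 0.03990.
Darcy flux q = K · i = 45.20 × 0.03990 = 1.804 m/day.
Seepage velocity v = q / n_e = 1.804 / 0.21 = 8.589 m/day.

8.59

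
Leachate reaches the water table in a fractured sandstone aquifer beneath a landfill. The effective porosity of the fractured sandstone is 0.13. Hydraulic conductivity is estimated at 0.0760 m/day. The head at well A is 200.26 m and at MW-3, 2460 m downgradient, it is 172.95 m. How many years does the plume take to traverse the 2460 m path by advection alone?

Hydraulic gradient i = (200.26 − 172.95) / 2460 = 27.31 / 2460 = 0.01110.
Darcy flux q = K · i = 0.07600 × 0.01110 = 0.0008437 m/day.
Seepage velocity v = q / n_e = 0.0008437 / 0.13 = 0.006490 m/day.
Travel time t = L / v = 2460 / 0.006490 = 3.790e+05 days = 1038 years.

1040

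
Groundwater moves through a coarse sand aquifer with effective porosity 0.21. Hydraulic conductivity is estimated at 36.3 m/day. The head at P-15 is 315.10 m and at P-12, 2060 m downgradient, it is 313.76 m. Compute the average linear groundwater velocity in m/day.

Hydraulic gradient i = (315.10 − 313.76) / 2060 = 1.34 / 2060 = 0.0006505.
Darcy flux q = K · i = 36.30 × 0.0006505 = 0.02361 m/day.
Seepage velocity v = q / n_e = 0.02361 / 0.21 = 0.1124 m/day.

0.112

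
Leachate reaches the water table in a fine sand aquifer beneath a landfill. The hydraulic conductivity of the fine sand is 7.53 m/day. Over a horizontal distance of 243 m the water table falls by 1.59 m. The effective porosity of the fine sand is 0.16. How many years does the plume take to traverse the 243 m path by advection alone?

2.16

Hydraulic gradient i = Δh / L = 1.59 / 243 = 0.006543.
Darcy flux q = K · i = 7.530 × 0.006543 = 0.04927 m/day.
Seepage velocity v = q / n_e = 0.04927 / 0.16 = 0.3079 m/day.
Travel time t = L / v = 243 / 0.3079 = 789.1 days = 2.160 years.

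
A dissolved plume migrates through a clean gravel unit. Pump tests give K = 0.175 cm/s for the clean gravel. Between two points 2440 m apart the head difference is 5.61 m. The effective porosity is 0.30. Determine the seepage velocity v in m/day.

Convert K: 0.175 cm/s × 864 = 151.2 m/day.
Hydraulic gradient i = Δh / L = 5.61 / 2440 = 0.002299.
Darcy flux q = K · i = 151.2 × 0.002299 = 0.3476 m/day.
Seepage velocity v = q / n_e = 0.3476 / 0.30 = 1.159 m/day.

1.16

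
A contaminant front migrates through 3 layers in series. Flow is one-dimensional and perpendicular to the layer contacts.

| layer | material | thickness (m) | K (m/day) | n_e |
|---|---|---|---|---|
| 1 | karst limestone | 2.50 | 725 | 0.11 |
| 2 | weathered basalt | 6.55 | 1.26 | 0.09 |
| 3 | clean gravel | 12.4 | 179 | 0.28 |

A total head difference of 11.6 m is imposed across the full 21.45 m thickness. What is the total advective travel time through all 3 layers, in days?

With flow normal to the layers, continuity requires the same specific discharge q through every layer.
Σ(b_i/K_i) = 2.50/725 + 6.55/1.26 + 12.4/179 = 5.271 d.
q = Δh / Σ(b_i/K_i) = 11.6 / 5.271 = 2.201 m/day.
In each layer the seepage velocity is v_i = q/n_i, so the layer transit time is t_i = b_i·n_i / q:
  layer 1 (karst limestone): t_1 = 2.50 × 0.11 / 2.201 = 0.1250 d
  layer 2 (weathered basalt): t_2 = 6.55 × 0.09 / 2.201 = 0.2679 d
  layer 3 (clean gravel): t_3 = 12.4 × 0.28 / 2.201 = 1.578 d
Total t = Σ t_i = 1.971 days.

1.97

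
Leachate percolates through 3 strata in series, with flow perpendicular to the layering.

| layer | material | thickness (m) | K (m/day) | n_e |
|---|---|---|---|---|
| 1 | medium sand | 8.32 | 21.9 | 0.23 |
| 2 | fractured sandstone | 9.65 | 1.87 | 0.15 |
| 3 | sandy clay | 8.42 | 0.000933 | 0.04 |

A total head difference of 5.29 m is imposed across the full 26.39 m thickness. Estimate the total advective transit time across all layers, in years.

With flow normal to the layers, continuity requires the same specific discharge q through every layer.
Σ(b_i/K_i) = 8.32/21.9 + 9.65/1.87 + 8.42/0.000933 = 9030 d.
q = Δh / Σ(b_i/K_i) = 5.29 / 9030 = 0.0005858 m/day.
In each layer the seepage velocity is v_i = q/n_i, so the layer transit time is t_i = b_i·n_i / q:
  layer 1 (medium sand): t_1 = 8.32 × 0.23 / 0.0005858 = 3267 d
  layer 2 (fractured sandstone): t_2 = 9.65 × 0.15 / 0.0005858 = 2471 d
  layer 3 (sandy clay): t_3 = 8.42 × 0.04 / 0.0005858 = 574.9 d
Total t = Σ t_i = 6312 days = 17.28 years.

17.3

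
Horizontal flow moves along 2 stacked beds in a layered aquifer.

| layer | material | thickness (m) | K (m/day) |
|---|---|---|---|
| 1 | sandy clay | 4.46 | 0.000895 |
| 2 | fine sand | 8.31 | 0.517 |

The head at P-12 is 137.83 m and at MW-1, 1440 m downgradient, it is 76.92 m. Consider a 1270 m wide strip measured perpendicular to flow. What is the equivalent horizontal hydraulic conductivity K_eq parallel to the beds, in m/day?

Flow is parallel to layering, so each bed carries its own Darcy discharge and the transmissivities add.
Σ(K_i·b_i) = 0.000895×4.46 + 0.517×8.31 = 4.300 m²/day.
Total thickness b = 12.77 m, so K_eq = Σ(K_i·b_i)/b = 0.3367 m/day.

0.337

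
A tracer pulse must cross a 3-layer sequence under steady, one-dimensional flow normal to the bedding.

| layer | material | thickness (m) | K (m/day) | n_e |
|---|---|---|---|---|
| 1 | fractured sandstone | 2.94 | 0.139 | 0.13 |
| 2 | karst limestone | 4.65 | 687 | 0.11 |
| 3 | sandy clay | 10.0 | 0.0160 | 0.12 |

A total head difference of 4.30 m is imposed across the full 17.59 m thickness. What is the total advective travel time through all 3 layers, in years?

0.861

With flow normal to the layers, continuity requires the same specific discharge q through every layer.
Σ(b_i/K_i) = 2.94/0.139 + 4.65/687 + 10.0/0.0160 = 646.2 d.
q = Δh / Σ(b_i/K_i) = 4.30 / 646.2 = 0.006655 m/day.
In each layer the seepage velocity is v_i = q/n_i, so the layer transit time is t_i = b_i·n_i / q:
  layer 1 (fractured sandstone): t_1 = 2.94 × 0.13 / 0.006655 = 57.43 d
  layer 2 (karst limestone): t_2 = 4.65 × 0.11 / 0.006655 = 76.86 d
  layer 3 (sandy clay): t_3 = 10.0 × 0.12 / 0.006655 = 180.3 d
Total t = Σ t_i = 314.6 days = 0.8614 years.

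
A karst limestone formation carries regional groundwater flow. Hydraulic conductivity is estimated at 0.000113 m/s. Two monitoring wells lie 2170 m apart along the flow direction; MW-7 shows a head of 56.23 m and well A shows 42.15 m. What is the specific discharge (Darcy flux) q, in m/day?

0.0633

Convert K: 0.000113 m/s × 86400 = 9.763 m/day.
Hydraulic gradient i = (56.23 − 42.15) / 2170 = 14.08 / 2170 = 0.006488.
Specific discharge q = K · i = 9.763 × 0.006488 = 0.06335 m/day.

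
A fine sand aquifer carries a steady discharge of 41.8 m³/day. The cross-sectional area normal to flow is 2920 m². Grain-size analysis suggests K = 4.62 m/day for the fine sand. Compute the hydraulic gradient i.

From Q = K·A·i, i = Q / (K·A) = 41.8 / (4.620 × 2920) = 0.003098.

0.00310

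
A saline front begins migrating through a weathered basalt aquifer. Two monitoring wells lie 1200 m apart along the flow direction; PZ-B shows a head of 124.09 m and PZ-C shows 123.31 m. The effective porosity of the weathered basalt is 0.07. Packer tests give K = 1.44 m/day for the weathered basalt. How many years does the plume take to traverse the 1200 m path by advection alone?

246

Hydraulic gradient i = (124.09 − 123.31) / 1200 = 0.78 / 1200 = 0.0006500.
Darcy flux q = K · i = 1.440 × 0.0006500 = 0.0009360 m/day.
Seepage velocity v = q / n_e = 0.0009360 / 0.07 = 0.01337 m/day.
Travel time t = L / v = 1200 / 0.01337 = 89744 days = 245.7 years.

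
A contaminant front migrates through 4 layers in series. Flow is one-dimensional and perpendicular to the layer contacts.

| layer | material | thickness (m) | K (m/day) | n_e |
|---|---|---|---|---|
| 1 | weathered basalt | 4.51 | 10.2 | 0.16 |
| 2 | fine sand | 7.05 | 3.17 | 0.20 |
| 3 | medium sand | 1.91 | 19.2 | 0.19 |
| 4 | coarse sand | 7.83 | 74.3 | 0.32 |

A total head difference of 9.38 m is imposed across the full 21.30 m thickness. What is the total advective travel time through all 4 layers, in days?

1.53

With flow normal to the layers, continuity requires the same specific discharge q through every layer.
Σ(b_i/K_i) = 4.51/10.2 + 7.05/3.17 + 1.91/19.2 + 7.83/74.3 = 2.871 d.
q = Δh / Σ(b_i/K_i) = 9.38 / 2.871 = 3.267 m/day.
In each layer the seepage velocity is v_i = q/n_i, so the layer transit time is t_i = b_i·n_i / q:
  layer 1 (weathered basalt): t_1 = 4.51 × 0.16 / 3.267 = 0.2209 d
  layer 2 (fine sand): t_2 = 7.05 × 0.20 / 3.267 = 0.4316 d
  layer 3 (medium sand): t_3 = 1.91 × 0.19 / 3.267 = 0.1111 d
  layer 4 (coarse sand): t_4 = 7.83 × 0.32 / 3.267 = 0.7669 d
Total t = Σ t_i = 1.530 days.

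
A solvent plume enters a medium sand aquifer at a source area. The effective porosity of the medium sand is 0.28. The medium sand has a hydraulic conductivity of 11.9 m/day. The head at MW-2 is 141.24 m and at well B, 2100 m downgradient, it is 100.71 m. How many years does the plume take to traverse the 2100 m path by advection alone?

7.01

Hydraulic gradient i = (141.24 − 100.71) / 2100 = 40.53 / 2100 = 0.01930.
Darcy flux q = K · i = 11.90 × 0.01930 = 0.2297 m/day.
Seepage velocity v = q / n_e = 0.2297 / 0.28 = 0.8202 m/day.
Travel time t = L / v = 2100 / 0.8202 = 2560 days = 7.009 years.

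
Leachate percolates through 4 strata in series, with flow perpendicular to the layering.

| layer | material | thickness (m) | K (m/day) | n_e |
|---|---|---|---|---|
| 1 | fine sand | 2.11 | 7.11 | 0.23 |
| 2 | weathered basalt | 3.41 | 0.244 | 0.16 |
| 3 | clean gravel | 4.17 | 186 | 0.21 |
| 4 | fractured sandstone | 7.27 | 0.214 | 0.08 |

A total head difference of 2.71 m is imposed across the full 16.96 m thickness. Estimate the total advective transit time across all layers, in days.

44.3

With flow normal to the layers, continuity requires the same specific discharge q through every layer.
Σ(b_i/K_i) = 2.11/7.11 + 3.41/0.244 + 4.17/186 + 7.27/0.214 = 48.27 d.
q = Δh / Σ(b_i/K_i) = 2.71 / 48.27 = 0.05615 m/day.
In each layer the seepage velocity is v_i = q/n_i, so the layer transit time is t_i = b_i·n_i / q:
  layer 1 (fine sand): t_1 = 2.11 × 0.23 / 0.05615 = 8.643 d
  layer 2 (weathered basalt): t_2 = 3.41 × 0.16 / 0.05615 = 9.717 d
  layer 3 (clean gravel): t_3 = 4.17 × 0.21 / 0.05615 = 15.60 d
  layer 4 (fractured sandstone): t_4 = 7.27 × 0.08 / 0.05615 = 10.36 d
Total t = Σ t_i = 44.32 days.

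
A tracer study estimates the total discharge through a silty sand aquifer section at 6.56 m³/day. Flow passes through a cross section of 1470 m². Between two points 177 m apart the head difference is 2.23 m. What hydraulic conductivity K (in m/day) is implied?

0.354

Hydraulic gradient i = Δh / L = 2.23 / 177 = 0.01260.
From Q = K·A·i, K = Q / (A·i) = 6.56 / (1470 × 0.01260) = 0.3542 m/day.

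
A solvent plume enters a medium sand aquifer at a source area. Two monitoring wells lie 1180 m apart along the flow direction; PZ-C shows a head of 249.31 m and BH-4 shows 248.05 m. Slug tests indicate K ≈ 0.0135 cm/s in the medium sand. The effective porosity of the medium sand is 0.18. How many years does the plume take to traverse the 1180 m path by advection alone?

46.7

Convert K: 0.0135 cm/s × 864 = 11.66 m/day.
Hydraulic gradient i = (249.31 − 248.05) / 1180 = 1.26 / 1180 = 0.001068.
Darcy flux q = K · i = 11.66 × 0.001068 = 0.01245 m/day.
Seepage velocity v = q / n_e = 0.01245 / 0.18 = 0.06919 m/day.
Travel time t = L / v = 1180 / 0.06919 = 17054 days = 46.69 years.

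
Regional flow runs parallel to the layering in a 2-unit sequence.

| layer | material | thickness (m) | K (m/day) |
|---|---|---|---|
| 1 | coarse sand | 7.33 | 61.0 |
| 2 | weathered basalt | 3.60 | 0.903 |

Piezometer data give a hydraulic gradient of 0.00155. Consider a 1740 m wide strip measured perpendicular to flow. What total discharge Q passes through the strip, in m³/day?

1210

Flow is parallel to layering, so each bed carries its own Darcy discharge and the transmissivities add.
Σ(K_i·b_i) = 61.0×7.33 + 0.903×3.60 = 450.4 m²/day.
Hydraulic gradient i = 0.00155.
Q = Σ(K_i·b_i) · W · i = 450.4 × 1740 × 0.001550 = 1215 m³/day.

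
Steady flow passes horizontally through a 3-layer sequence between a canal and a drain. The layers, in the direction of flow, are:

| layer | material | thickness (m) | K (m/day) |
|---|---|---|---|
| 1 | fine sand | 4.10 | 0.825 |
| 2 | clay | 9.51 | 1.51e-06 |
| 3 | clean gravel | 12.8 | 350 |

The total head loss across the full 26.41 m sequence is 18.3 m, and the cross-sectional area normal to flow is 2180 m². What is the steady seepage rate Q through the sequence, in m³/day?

Flow is perpendicular to layering, so the layers act in series and the equivalent K is the thickness-weighted harmonic mean.
Total thickness L = 4.10 + 9.51 + 12.8 = 26.41 m.
Σ(b_i/K_i) = 4.10/0.825 + 9.51/1.51e-06 + 12.8/350 = 6.298e+06 d.
K_eq = L / Σ(b_i/K_i) = 26.41 / 6.298e+06 = 4.193e-06 m/day.
Q = K_eq · A · (Δh/L) = 4.193e-06 × 2180 × (18.3/26.41) = 0.006334 m³/day.

0.00633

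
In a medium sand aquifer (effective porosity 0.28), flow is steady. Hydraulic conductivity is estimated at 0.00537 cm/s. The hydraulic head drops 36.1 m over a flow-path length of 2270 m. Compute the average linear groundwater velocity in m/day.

Convert K: 0.00537 cm/s × 864 = 4.640 m/day.
Hydraulic gradient i = Δh / L = 36.1 / 2270 = 0.01590.
Darcy flux q = K · i = 4.640 × 0.01590 = 0.07379 m/day.
Seepage velocity v = q / n_e = 0.07379 / 0.28 = 0.2635 m/day.

0.264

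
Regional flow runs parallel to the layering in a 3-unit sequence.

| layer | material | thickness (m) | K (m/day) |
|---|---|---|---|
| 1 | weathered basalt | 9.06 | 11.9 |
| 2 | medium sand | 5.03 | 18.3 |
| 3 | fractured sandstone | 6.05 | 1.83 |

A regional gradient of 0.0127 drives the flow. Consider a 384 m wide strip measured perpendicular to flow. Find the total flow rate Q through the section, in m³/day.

1030

Flow is parallel to layering, so each bed carries its own Darcy discharge and the transmissivities add.
Σ(K_i·b_i) = 11.9×9.06 + 18.3×5.03 + 1.83×6.05 = 210.9 m²/day.
Hydraulic gradient i = 0.0127.
Q = Σ(K_i·b_i) · W · i = 210.9 × 384 × 0.01270 = 1029 m³/day.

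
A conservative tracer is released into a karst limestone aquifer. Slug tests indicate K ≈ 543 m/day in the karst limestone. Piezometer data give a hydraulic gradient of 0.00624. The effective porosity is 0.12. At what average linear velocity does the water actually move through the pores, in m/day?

28.2

Hydraulic gradient i = 0.00624.
Darcy flux q = K · i = 543.0 × 0.006240 = 3.388 m/day.
Seepage velocity v = q / n_e = 3.388 / 0.12 = 28.24 m/day.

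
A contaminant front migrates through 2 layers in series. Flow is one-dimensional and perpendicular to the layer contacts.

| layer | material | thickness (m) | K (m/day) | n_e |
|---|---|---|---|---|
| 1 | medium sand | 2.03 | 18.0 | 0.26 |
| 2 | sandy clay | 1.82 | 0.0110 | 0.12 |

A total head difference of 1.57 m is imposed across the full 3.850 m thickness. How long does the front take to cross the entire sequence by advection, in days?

With flow normal to the layers, continuity requires the same specific discharge q through every layer.
Σ(b_i/K_i) = 2.03/18.0 + 1.82/0.0110 = 165.6 d.
q = Δh / Σ(b_i/K_i) = 1.57 / 165.6 = 0.009483 m/day.
In each layer the seepage velocity is v_i = q/n_i, so the layer transit time is t_i = b_i·n_i / q:
  layer 1 (medium sand): t_1 = 2.03 × 0.26 / 0.009483 = 55.66 d
  layer 2 (sandy clay): t_2 = 1.82 × 0.12 / 0.009483 = 23.03 d
Total t = Σ t_i = 78.69 days.

78.7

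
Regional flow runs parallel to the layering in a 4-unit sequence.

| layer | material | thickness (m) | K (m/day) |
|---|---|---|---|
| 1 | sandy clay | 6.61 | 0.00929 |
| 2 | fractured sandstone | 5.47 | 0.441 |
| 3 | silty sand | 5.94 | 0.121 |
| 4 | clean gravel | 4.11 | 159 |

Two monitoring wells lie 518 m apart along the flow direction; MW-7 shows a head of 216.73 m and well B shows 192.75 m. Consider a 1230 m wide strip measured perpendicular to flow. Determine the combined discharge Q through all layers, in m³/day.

37400

Flow is parallel to layering, so each bed carries its own Darcy discharge and the transmissivities add.
Σ(K_i·b_i) = 0.00929×6.61 + 0.441×5.47 + 0.121×5.94 + 159×4.11 = 656.7 m²/day.
Hydraulic gradient i = (216.73 − 192.75) / 518 = 23.98 / 518 = 0.04629.
Q = Σ(K_i·b_i) · W · i = 656.7 × 1230 × 0.04629 = 37392 m³/day.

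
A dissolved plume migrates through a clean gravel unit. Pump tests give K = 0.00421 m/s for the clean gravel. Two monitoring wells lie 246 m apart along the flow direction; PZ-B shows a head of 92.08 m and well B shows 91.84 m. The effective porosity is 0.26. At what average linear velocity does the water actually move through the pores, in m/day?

1.36

Convert K: 0.00421 m/s × 86400 = 363.7 m/day.
Hydraulic gradient i = (92.08 − 91.84) / 246 = 0.24 / 246 = 0.0009756.
Darcy flux q = K · i = 363.7 × 0.0009756 = 0.3549 m/day.
Seepage velocity v = q / n_e = 0.3549 / 0.26 = 1.365 m/day.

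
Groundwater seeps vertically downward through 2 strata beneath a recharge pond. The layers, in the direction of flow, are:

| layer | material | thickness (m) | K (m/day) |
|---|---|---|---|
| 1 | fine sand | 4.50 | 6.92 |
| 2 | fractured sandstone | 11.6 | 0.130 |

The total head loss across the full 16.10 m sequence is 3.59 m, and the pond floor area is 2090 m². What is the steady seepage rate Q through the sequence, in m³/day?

Flow is perpendicular to layering, so the layers act in series and the equivalent K is the thickness-weighted harmonic mean.
Total thickness L = 4.50 + 11.6 = 16.10 m.
Σ(b_i/K_i) = 4.50/6.92 + 11.6/0.130 = 89.88 d.
K_eq = L / Σ(b_i/K_i) = 16.10 / 89.88 = 0.1791 m/day.
Q = K_eq · A · (Δh/L) = 0.1791 × 2090 × (3.59/16.10) = 83.48 m³/day.

83.5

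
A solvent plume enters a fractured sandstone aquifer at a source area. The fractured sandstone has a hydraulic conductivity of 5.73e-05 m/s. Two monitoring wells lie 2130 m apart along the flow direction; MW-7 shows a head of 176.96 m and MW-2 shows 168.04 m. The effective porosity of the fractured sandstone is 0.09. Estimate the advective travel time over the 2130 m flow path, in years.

Convert K: 5.73e-05 m/s × 86400 = 4.951 m/day.
Hydraulic gradient i = (176.96 − 168.04) / 2130 = 8.92 / 2130 = 0.004188.
Darcy flux q = K · i = 4.951 × 0.004188 = 0.02073 m/day.
Seepage velocity v = q / n_e = 0.02073 / 0.09 = 0.2304 m/day.
Travel time t = L / v = 2130 / 0.2304 = 9246 days = 25.32 years.

25.3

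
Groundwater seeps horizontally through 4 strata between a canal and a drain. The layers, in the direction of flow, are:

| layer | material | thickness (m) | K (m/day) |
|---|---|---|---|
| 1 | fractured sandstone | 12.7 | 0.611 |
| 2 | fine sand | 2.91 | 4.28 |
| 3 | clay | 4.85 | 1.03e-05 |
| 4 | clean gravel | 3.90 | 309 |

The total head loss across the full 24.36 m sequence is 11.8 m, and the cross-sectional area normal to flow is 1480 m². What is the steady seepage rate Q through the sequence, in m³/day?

Flow is perpendicular to layering, so the layers act in series and the equivalent K is the thickness-weighted harmonic mean.
Total thickness L = 12.7 + 2.91 + 4.85 + 3.90 = 24.36 m.
Σ(b_i/K_i) = 12.7/0.611 + 2.91/4.28 + 4.85/1.03e-05 + 3.90/309 = 4.709e+05 d.
K_eq = L / Σ(b_i/K_i) = 24.36 / 4.709e+05 = 5.173e-05 m/day.
Q = K_eq · A · (Δh/L) = 5.173e-05 × 1480 × (11.8/24.36) = 0.03709 m³/day.

0.0371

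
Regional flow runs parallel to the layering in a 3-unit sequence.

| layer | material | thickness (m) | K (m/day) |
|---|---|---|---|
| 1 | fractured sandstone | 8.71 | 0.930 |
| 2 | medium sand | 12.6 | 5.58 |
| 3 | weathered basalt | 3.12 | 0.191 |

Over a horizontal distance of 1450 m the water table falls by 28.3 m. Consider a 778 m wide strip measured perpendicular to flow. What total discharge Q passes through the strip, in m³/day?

1200

Flow is parallel to layering, so each bed carries its own Darcy discharge and the transmissivities add.
Σ(K_i·b_i) = 0.930×8.71 + 5.58×12.6 + 0.191×3.12 = 79.00 m²/day.
Hydraulic gradient i = Δh / L = 28.3 / 1450 = 0.01952.
Q = Σ(K_i·b_i) · W · i = 79.00 × 778 × 0.01952 = 1200 m³/day.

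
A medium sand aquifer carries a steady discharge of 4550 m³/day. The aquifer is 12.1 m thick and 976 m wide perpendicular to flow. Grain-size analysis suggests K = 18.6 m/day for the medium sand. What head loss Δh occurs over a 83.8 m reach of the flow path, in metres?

1.74

Cross-sectional area A = 976 × 12.1 = 11810 m².
From Q = K·A·i, i = Q / (K·A) = 4550 / (18.60 × 11810) = 0.02071.
Head loss Δh = i · L = 0.02071 × 83.8 = 1.736 m.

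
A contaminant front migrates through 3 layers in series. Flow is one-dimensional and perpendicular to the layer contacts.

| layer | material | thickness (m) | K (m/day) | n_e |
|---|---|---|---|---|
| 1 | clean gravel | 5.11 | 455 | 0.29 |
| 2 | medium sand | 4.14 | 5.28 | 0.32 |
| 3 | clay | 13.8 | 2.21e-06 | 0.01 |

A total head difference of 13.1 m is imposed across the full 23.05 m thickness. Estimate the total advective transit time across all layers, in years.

With flow normal to the layers, continuity requires the same specific discharge q through every layer.
Σ(b_i/K_i) = 5.11/455 + 4.14/5.28 + 13.8/2.21e-06 = 6.244e+06 d.
q = Δh / Σ(b_i/K_i) = 13.1 / 6.244e+06 = 2.098e-06 m/day.
In each layer the seepage velocity is v_i = q/n_i, so the layer transit time is t_i = b_i·n_i / q:
  layer 1 (clean gravel): t_1 = 5.11 × 0.29 / 2.098e-06 = 7.064e+05 d
  layer 2 (medium sand): t_2 = 4.14 × 0.32 / 2.098e-06 = 6.315e+05 d
  layer 3 (clay): t_3 = 13.8 × 0.01 / 2.098e-06 = 65780 d
Total t = Σ t_i = 1.404e+06 days = 3843 years.

3840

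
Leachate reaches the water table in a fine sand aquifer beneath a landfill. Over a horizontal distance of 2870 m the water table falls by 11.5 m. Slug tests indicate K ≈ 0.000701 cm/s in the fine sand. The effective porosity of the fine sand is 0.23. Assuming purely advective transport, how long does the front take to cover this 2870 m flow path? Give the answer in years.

Convert K: 0.000701 cm/s × 864 = 0.6057 m/day.
Hydraulic gradient i = Δh / L = 11.5 / 2870 = 0.004007.
Darcy flux q = K · i = 0.6057 × 0.004007 = 0.002427 m/day.
Seepage velocity v = q / n_e = 0.002427 / 0.23 = 0.01055 m/day.
Travel time t = L / v = 2870 / 0.01055 = 2.720e+05 days = 744.7 years.

745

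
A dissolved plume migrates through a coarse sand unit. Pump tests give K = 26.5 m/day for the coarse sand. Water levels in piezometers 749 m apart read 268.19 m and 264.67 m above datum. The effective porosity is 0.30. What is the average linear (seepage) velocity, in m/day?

Hydraulic gradient i = (268.19 − 264.67) / 749 = 3.52 / 749 = 0.004700.
Darcy flux q = K · i = 26.50 × 0.004700 = 0.1245 m/day.
Seepage velocity v = q / n_e = 0.1245 / 0.30 = 0.4151 m/day.

0.415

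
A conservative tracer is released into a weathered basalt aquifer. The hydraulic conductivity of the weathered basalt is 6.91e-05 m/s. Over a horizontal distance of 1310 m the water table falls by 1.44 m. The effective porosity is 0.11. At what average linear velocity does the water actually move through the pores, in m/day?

0.0597

Convert K: 6.91e-05 m/s × 86400 = 5.970 m/day.
Hydraulic gradient i = Δh / L = 1.44 / 1310 = 0.001099.
Darcy flux q = K · i = 5.970 × 0.001099 = 0.006563 m/day.
Seepage velocity v = q / n_e = 0.006563 / 0.11 = 0.05966 m/day.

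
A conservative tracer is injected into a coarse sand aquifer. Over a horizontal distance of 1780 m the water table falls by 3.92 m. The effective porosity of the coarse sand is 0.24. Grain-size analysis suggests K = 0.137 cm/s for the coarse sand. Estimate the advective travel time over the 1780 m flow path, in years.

4.49

Convert K: 0.137 cm/s × 864 = 118.4 m/day.
Hydraulic gradient i = Δh / L = 3.92 / 1780 = 0.002202.
Darcy flux q = K · i = 118.4 × 0.002202 = 0.2607 m/day.
Seepage velocity v = q / n_e = 0.2607 / 0.24 = 1.086 m/day.
Travel time t = L / v = 1780 / 1.086 = 1639 days = 4.487 years.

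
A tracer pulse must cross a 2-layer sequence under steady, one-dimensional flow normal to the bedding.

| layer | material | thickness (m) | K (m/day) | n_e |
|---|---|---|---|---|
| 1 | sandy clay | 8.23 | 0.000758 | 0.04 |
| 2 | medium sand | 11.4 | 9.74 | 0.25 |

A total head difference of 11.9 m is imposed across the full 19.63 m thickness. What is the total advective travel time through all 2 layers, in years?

With flow normal to the layers, continuity requires the same specific discharge q through every layer.
Σ(b_i/K_i) = 8.23/0.000758 + 11.4/9.74 = 10859 d.
q = Δh / Σ(b_i/K_i) = 11.9 / 10859 = 0.001096 m/day.
In each layer the seepage velocity is v_i = q/n_i, so the layer transit time is t_i = b_i·n_i / q:
  layer 1 (sandy clay): t_1 = 8.23 × 0.04 / 0.001096 = 300.4 d
  layer 2 (medium sand): t_2 = 11.4 × 0.25 / 0.001096 = 2601 d
Total t = Σ t_i = 2901 days = 7.943 years.

7.94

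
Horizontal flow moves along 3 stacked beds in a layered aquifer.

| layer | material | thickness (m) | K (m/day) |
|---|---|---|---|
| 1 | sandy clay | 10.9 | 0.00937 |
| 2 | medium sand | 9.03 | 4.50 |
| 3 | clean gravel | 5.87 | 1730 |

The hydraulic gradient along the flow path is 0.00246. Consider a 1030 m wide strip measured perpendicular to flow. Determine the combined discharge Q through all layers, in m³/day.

Flow is parallel to layering, so each bed carries its own Darcy discharge and the transmissivities add.
Σ(K_i·b_i) = 0.00937×10.9 + 4.50×9.03 + 1730×5.87 = 10196 m²/day.
Hydraulic gradient i = 0.00246.
Q = Σ(K_i·b_i) · W · i = 10196 × 1030 × 0.002460 = 25834 m³/day.

25800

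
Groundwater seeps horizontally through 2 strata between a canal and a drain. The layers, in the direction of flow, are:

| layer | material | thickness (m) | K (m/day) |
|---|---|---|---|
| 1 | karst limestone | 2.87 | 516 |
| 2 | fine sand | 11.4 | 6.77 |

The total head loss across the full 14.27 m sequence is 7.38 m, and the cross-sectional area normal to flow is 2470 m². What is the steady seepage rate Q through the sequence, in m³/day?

10800

Flow is perpendicular to layering, so the layers act in series and the equivalent K is the thickness-weighted harmonic mean.
Total thickness L = 2.87 + 11.4 = 14.27 m.
Σ(b_i/K_i) = 2.87/516 + 11.4/6.77 = 1.689 d.
K_eq = L / Σ(b_i/K_i) = 14.27 / 1.689 = 8.446 m/day.
Q = K_eq · A · (Δh/L) = 8.446 × 2470 × (7.38/14.27) = 10790 m³/day.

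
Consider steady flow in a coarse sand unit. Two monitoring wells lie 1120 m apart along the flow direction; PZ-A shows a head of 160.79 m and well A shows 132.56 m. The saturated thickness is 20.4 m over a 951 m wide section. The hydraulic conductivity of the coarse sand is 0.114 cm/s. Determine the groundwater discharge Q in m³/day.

Convert K: 0.114 cm/s × 864 = 98.50 m/day.
Cross-sectional area A = 951 × 20.4 = 19400 m².
Hydraulic gradient i = (160.79 − 132.56) / 1120 = 28.23 / 1120 = 0.02521.
Darcy's law: Q = K · A · i = 98.50 × 19400 × 0.02521 = 48164 m³/day.

48200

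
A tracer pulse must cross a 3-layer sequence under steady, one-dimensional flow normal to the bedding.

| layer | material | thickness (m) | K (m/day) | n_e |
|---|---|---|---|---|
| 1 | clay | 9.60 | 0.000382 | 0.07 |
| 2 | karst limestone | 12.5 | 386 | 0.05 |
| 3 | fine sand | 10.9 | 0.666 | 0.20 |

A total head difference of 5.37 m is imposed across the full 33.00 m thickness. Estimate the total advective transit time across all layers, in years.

44.6

With flow normal to the layers, continuity requires the same specific discharge q through every layer.
Σ(b_i/K_i) = 9.60/0.000382 + 12.5/386 + 10.9/0.666 = 25147 d.
q = Δh / Σ(b_i/K_i) = 5.37 / 25147 = 0.0002135 m/day.
In each layer the seepage velocity is v_i = q/n_i, so the layer transit time is t_i = b_i·n_i / q:
  layer 1 (clay): t_1 = 9.60 × 0.07 / 0.0002135 = 3147 d
  layer 2 (karst limestone): t_2 = 12.5 × 0.05 / 0.0002135 = 2927 d
  layer 3 (fine sand): t_3 = 10.9 × 0.20 / 0.0002135 = 10209 d
Total t = Σ t_i = 16283 days = 44.58 years.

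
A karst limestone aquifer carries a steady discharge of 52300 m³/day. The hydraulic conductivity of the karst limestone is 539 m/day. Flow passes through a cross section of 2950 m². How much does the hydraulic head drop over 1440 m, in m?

47.4

From Q = K·A·i, i = Q / (K·A) = 52300 / (539.0 × 2950) = 0.03289.
Head loss Δh = i · L = 0.03289 × 1440 = 47.36 m.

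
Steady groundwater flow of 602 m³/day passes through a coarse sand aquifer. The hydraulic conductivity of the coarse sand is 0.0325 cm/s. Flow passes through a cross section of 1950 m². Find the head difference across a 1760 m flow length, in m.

Convert K: 0.0325 cm/s × 864 = 28.08 m/day.
From Q = K·A·i, i = Q / (K·A) = 602 / (28.08 × 1950) = 0.01099.
Head loss Δh = i · L = 0.01099 × 1760 = 19.35 m.

19.3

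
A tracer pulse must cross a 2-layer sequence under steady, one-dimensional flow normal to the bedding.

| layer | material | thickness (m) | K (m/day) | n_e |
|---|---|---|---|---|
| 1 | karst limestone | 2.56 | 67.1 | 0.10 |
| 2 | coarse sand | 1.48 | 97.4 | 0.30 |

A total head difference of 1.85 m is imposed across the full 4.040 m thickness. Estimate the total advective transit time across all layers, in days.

With flow normal to the layers, continuity requires the same specific discharge q through every layer.
Σ(b_i/K_i) = 2.56/67.1 + 1.48/97.4 = 0.05335 d.
q = Δh / Σ(b_i/K_i) = 1.85 / 0.05335 = 34.68 m/day.
In each layer the seepage velocity is v_i = q/n_i, so the layer transit time is t_i = b_i·n_i / q:
  layer 1 (karst limestone): t_1 = 2.56 × 0.10 / 34.68 = 0.007382 d
  layer 2 (coarse sand): t_2 = 1.48 × 0.30 / 34.68 = 0.01280 d
Total t = Σ t_i = 0.02019 days.

0.0202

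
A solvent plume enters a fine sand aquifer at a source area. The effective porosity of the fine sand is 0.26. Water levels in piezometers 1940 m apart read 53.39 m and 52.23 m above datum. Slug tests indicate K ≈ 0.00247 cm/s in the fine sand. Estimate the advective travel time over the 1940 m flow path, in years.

1080

Convert K: 0.00247 cm/s × 864 = 2.134 m/day.
Hydraulic gradient i = (53.39 − 52.23) / 1940 = 1.16 / 1940 = 0.0005979.
Darcy flux q = K · i = 2.134 × 0.0005979 = 0.001276 m/day.
Seepage velocity v = q / n_e = 0.001276 / 0.26 = 0.004908 m/day.
Travel time t = L / v = 1940 / 0.004908 = 3.953e+05 days = 1082 years.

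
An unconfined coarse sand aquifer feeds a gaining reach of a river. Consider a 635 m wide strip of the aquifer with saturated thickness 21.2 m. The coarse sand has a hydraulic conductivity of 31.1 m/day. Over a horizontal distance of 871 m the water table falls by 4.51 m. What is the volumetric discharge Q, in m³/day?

Cross-sectional area A = 635 × 21.2 = 13462 m².
Hydraulic gradient i = Δh / L = 4.51 / 871 = 0.005178.
Darcy's law: Q = K · A · i = 31.10 × 13462 × 0.005178 = 2168 m³/day.

2170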